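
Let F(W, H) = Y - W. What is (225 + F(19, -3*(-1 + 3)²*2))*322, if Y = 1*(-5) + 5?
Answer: 66332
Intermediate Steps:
Y = 0 (Y = -5 + 5 = 0)
F(W, H) = -W (F(W, H) = 0 - W = -W)
(225 + F(19, -3*(-1 + 3)²*2))*322 = (225 - 1*19)*322 = (225 - 19)*322 = 206*322 = 66332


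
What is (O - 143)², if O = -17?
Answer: 25600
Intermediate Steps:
(O - 143)² = (-17 - 143)² = (-160)² = 25600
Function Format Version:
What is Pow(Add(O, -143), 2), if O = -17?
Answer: 25600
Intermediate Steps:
Pow(Add(O, -143), 2) = Pow(Add(-17, -143), 2) = Pow(-160, 2) = 25600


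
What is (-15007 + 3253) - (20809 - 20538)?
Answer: -12025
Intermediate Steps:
(-15007 + 3253) - (20809 - 20538) = -11754 - 1*271 = -11754 - 271 = -12025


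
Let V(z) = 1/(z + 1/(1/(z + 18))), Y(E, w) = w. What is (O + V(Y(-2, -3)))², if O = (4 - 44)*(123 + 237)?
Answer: 29859494401/144 ≈ 2.0736e+8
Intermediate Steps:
V(z) = 1/(18 + 2*z) (V(z) = 1/(z + 1/(1/(18 + z))) = 1/(z + (18 + z)) = 1/(18 + 2*z))
O = -14400 (O = -40*360 = -14400)
(O + V(Y(-2, -3)))² = (-14400 + 1/(2*(9 - 3)))² = (-14400 + (½)/6)² = (-14400 + (½)*(⅙))² = (-14400 + 1/12)² = (-172799/12)² = 29859494401/144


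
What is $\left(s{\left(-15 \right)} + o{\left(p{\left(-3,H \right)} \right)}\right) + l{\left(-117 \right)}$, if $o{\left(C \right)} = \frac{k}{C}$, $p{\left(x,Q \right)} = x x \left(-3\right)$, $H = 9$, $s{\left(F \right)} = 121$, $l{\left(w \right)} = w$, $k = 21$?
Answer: $\frac{29}{9} \approx 3.2222$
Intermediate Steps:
$p{\left(x,Q \right)} = - 3 x^{2}$ ($p{\left(x,Q \right)} = x^{2} \left(-3\right) = - 3 x^{2}$)
$o{\left(C \right)} = \frac{21}{C}$
$\left(s{\left(-15 \right)} + o{\left(p{\left(-3,H \right)} \right)}\right) + l{\left(-117 \right)} = \left(121 + \frac{21}{\left(-3\right) \left(-3\right)^{2}}\right) - 117 = \left(121 + \frac{21}{\left(-3\right) 9}\right) - 117 = \left(121 + \frac{21}{-27}\right) - 117 = \left(121 + 21 \left(- \frac{1}{27}\right)\right) - 117 = \left(121 - \frac{7}{9}\right) - 117 = \frac{1082}{9} - 117 = \frac{29}{9}$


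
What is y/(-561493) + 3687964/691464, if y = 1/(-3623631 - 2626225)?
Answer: 1617748640471996897/303315039391726464 ≈ 5.3336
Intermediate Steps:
y = -1/6249856 (y = 1/(-6249856) = -1/6249856 ≈ -1.6000e-7)
y/(-561493) + 3687964/691464 = -1/6249856/(-561493) + 3687964/691464 = -1/6249856*(-1/561493) + 3687964*(1/691464) = 1/3509250395008 + 921991/172866 = 1617748640471996897/303315039391726464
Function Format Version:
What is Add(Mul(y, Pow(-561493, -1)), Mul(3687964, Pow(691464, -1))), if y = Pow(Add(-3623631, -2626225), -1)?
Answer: Rational(1617748640471996897, 303315039391726464) ≈ 5.3336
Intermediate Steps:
y = Rational(-1, 6249856) (y = Pow(-6249856, -1) = Rational(-1, 6249856) ≈ -1.6000e-7)
Add(Mul(y, Pow(-561493, -1)), Mul(3687964, Pow(691464, -1))) = Add(Mul(Rational(-1, 6249856), Pow(-561493, -1)), Mul(3687964, Pow(691464, -1))) = Add(Mul(Rational(-1, 6249856), Rational(-1, 561493)), Mul(3687964, Rational(1, 691464))) = Add(Rational(1, 3509250395008), Rational(921991, 172866)) = Rational(1617748640471996897, 303315039391726464)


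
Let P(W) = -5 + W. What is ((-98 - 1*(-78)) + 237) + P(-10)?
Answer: 202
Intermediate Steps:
((-98 - 1*(-78)) + 237) + P(-10) = ((-98 - 1*(-78)) + 237) + (-5 - 10) = ((-98 + 78) + 237) - 15 = (-20 + 237) - 15 = 217 - 15 = 202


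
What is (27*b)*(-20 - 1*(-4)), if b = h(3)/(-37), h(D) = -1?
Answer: -432/37 ≈ -11.676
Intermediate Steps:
b = 1/37 (b = -1/(-37) = -1*(-1/37) = 1/37 ≈ 0.027027)
(27*b)*(-20 - 1*(-4)) = (27*(1/37))*(-20 - 1*(-4)) = 27*(-20 + 4)/37 = (27/37)*(-16) = -432/37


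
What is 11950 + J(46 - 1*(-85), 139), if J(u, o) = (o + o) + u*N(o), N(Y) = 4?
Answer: 12752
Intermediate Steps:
J(u, o) = 2*o + 4*u (J(u, o) = (o + o) + u*4 = 2*o + 4*u)
11950 + J(46 - 1*(-85), 139) = 11950 + (2*139 + 4*(46 - 1*(-85))) = 11950 + (278 + 4*(46 + 85)) = 11950 + (278 + 4*131) = 11950 + (278 + 524) = 11950 + 802 = 12752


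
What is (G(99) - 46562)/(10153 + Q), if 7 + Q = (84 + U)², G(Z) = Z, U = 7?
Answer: -46463/18427 ≈ -2.5215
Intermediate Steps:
Q = 8274 (Q = -7 + (84 + 7)² = -7 + 91² = -7 + 8281 = 8274)
(G(99) - 46562)/(10153 + Q) = (99 - 46562)/(10153 + 8274) = -46463/18427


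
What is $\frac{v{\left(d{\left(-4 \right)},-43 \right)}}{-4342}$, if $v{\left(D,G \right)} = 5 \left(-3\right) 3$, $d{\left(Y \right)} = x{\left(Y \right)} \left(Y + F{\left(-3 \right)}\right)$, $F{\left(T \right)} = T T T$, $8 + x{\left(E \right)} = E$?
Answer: $\frac{45}{4342} \approx 0.010364$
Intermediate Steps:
$x{\left(E \right)} = -8 + E$
$F{\left(T \right)} = T^{3}$ ($F{\left(T \right)} = T^{2} T = T^{3}$)
$d{\left(Y \right)} = \left(-27 + Y\right) \left(-8 + Y\right)$ ($d{\left(Y \right)} = \left(-8 + Y\right) \left(Y + \left(-3\right)^{3}\right) = \left(-8 + Y\right) \left(Y - 27\right) = \left(-8 + Y\right) \left(-27 + Y\right) = \left(-27 + Y\right) \left(-8 + Y\right)$)
$v{\left(D,G \right)} = -45$ ($v{\left(D,G \right)} = \left(-15\right) 3 = -45$)
$\frac{v{\left(d{\left(-4 \right)},-43 \right)}}{-4342} = - \frac{45}{-4342} = \left(-45\right) \left(- \frac{1}{4342}\right) = \frac{45}{4342}$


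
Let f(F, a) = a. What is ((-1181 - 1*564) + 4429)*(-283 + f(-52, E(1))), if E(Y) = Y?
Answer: -756888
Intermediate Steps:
((-1181 - 1*564) + 4429)*(-283 + f(-52, E(1))) = ((-1181 - 1*564) + 4429)*(-283 + 1) = ((-1181 - 564) + 4429)*(-282) = (-1745 + 4429)*(-282) = 2684*(-282) = -756888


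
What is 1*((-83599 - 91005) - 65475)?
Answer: -240079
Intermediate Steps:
1*((-83599 - 91005) - 65475) = 1*(-174604 - 65475) = 1*(-240079) = -240079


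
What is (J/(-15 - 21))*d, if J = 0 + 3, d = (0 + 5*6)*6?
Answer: -15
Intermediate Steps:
d = 180 (d = (0 + 30)*6 = 30*6 = 180)
J = 3
(J/(-15 - 21))*d = (3/(-15 - 21))*180 = (3/(-36))*180 = -1/36*3*180 = -1/12*180 = -15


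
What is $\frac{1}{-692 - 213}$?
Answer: $- \frac{1}{905} \approx -0.001105$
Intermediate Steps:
$\frac{1}{-692 - 213} = \frac{1}{-905} = - \frac{1}{905}$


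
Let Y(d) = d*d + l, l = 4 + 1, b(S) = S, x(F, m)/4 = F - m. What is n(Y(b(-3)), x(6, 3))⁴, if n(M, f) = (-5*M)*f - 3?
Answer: 505022001201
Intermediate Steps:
x(F, m) = -4*m + 4*F (x(F, m) = 4*(F - m) = -4*m + 4*F)
l = 5
Y(d) = 5 + d² (Y(d) = d*d + 5 = d² + 5 = 5 + d²)
n(M, f) = -3 - 5*M*f (n(M, f) = -5*M*f - 3 = -3 - 5*M*f)
n(Y(b(-3)), x(6, 3))⁴ = (-3 - 5*(5 + (-3)²)*(-4*3 + 4*6))⁴ = (-3 - 5*(5 + 9)*(-12 + 24))⁴ = (-3 - 5*14*12)⁴ = (-3 - 840)⁴ = (-843)⁴ = 505022001201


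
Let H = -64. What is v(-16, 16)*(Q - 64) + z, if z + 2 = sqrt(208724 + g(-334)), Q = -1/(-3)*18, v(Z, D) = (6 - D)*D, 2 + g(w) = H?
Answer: 9278 + 323*sqrt(2) ≈ 9734.8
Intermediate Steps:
g(w) = -66 (g(w) = -2 - 64 = -66)
v(Z, D) = D*(6 - D)
Q = 6 (Q = -1*(-1/3)*18 = (1/3)*18 = 6)
z = -2 + 323*sqrt(2) (z = -2 + sqrt(208724 - 66) = -2 + sqrt(208658) = -2 + 323*sqrt(2) ≈ 454.79)
v(-16, 16)*(Q - 64) + z = (16*(6 - 1*16))*(6 - 64) + (-2 + 323*sqrt(2)) = (16*(6 - 16))*(-58) + (-2 + 323*sqrt(2)) = (16*(-10))*(-58) + (-2 + 323*sqrt(2)) = -160*(-58) + (-2 + 323*sqrt(2)) = 9280 + (-2 + 323*sqrt(2)) = 9278 + 323*sqrt(2)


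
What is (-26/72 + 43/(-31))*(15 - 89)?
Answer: 72187/558 ≈ 129.37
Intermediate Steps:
(-26/72 + 43/(-31))*(15 - 89) = (-26*1/72 + 43*(-1/31))*(-74) = (-13/36 - 43/31)*(-74) = -1951/1116*(-74) = 72187/558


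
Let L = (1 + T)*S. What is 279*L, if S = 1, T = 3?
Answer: 1116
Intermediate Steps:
L = 4 (L = (1 + 3)*1 = 4*1 = 4)
279*L = 279*4 = 1116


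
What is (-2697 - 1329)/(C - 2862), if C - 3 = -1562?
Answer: 4026/4421 ≈ 0.91065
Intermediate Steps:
C = -1559 (C = 3 - 1562 = -1559)
(-2697 - 1329)/(C - 2862) = (-2697 - 1329)/(-1559 - 2862) = -4026/(-4421) = -4026*(-1/4421) = 4026/4421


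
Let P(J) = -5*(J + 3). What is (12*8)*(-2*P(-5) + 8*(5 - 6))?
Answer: -2688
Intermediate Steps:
P(J) = -15 - 5*J (P(J) = -5*(3 + J) = -15 - 5*J)
(12*8)*(-2*P(-5) + 8*(5 - 6)) = (12*8)*(-2*(-15 - 5*(-5)) + 8*(5 - 6)) = 96*(-2*(-15 + 25) + 8*(-1)) = 96*(-2*10 - 8) = 96*(-20 - 8) = 96*(-28) = -2688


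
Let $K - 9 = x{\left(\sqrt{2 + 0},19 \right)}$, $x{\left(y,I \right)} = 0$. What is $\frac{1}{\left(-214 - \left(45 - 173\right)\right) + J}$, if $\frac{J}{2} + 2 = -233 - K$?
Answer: $- \frac{1}{574} \approx -0.0017422$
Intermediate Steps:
$K = 9$ ($K = 9 + 0 = 9$)
$J = -488$ ($J = -4 + 2 \left(-233 - 9\right) = -4 + 2 \left(-242\right) = -4 - 484 = -488$)
$\frac{1}{\left(-214 - \left(45 - 173\right)\right) + J} = \frac{1}{\left(-214 - \left(45 - 173\right)\right) - 488} = \frac{1}{\left(-214 - -128\right) - 488} = \frac{1}{\left(-214 + 128\right) - 488} = \frac{1}{-86 - 488} = \frac{1}{-574} = - \frac{1}{574}$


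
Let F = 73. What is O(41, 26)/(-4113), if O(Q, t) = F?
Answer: -73/4113 ≈ -0.017749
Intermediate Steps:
O(Q, t) = 73
O(41, 26)/(-4113) = 73/(-4113) = 73*(-1/4113) = -73/4113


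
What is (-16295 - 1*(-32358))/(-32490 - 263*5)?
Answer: -16063/33805 ≈ -0.47517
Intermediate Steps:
(-16295 - 1*(-32358))/(-32490 - 263*5) = (-16295 + 32358)/(-32490 - 1315) = 16063/(-33805) = 16063*(-1/33805) = -16063/33805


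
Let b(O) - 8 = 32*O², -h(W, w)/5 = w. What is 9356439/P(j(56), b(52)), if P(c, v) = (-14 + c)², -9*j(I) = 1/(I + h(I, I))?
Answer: 38026963344384/796537729 ≈ 47740.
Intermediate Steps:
h(W, w) = -5*w
b(O) = 8 + 32*O²
j(I) = 1/(36*I) (j(I) = -1/(9*(I - 5*I)) = -(-1/(4*I))/9 = -(-1)/(36*I) = 1/(36*I))
9356439/P(j(56), b(52)) = 9356439/((-14 + (1/36)/56)²) = 9356439/((-14 + (1/36)*(1/56))²) = 9356439/((-14 + 1/2016)²) = 9356439/((-28223/2016)²) = 9356439/(796537729/4064256) = 9356439*(4064256/796537729) = 38026963344384/796537729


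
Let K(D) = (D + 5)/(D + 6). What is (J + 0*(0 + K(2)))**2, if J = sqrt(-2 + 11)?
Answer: 9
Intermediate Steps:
K(D) = (5 + D)/(6 + D)
J = 3 (J = sqrt(9) = 3)
(J + 0*(0 + K(2)))**2 = (3 + 0*(0 + (5 + 2)/(6 + 2)))**2 = (3 + 0*(0 + 7/8))**2 = (3 + 0*(7/8))**2 = (3 + 0)**2 = 3**2 = 9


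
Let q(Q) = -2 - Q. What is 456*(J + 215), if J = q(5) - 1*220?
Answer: -5472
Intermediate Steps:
J = -227 (J = (-2 - 1*5) - 1*220 = (-2 - 5) - 220 = -7 - 220 = -227)
456*(J + 215) = 456*(-227 + 215) = 456*(-12) = -5472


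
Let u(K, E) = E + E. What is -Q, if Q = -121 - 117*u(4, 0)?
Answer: 121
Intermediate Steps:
u(K, E) = 2*E
Q = -121 (Q = -121 - 234*0 = -121 - 117*0 = -121 + 0 = -121)
-Q = -1*(-121) = 121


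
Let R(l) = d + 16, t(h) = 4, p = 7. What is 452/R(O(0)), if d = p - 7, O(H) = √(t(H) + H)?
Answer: 113/4 ≈ 28.250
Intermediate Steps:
O(H) = √(4 + H)
d = 0 (d = 7 - 7 = 0)
R(l) = 16 (R(l) = 0 + 16 = 16)
452/R(O(0)) = 452/16 = 452*(1/16) = 113/4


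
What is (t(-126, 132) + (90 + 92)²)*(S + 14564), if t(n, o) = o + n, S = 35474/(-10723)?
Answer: 5172729292740/10723 ≈ 4.8240e+8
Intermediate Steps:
S = -35474/10723 (S = 35474*(-1/10723) = -35474/10723 ≈ -3.3082)
t(n, o) = n + o
(t(-126, 132) + (90 + 92)²)*(S + 14564) = ((-126 + 132) + (90 + 92)²)*(-35474/10723 + 14564) = (6 + 182²)*(156134298/10723) = (6 + 33124)*(156134298/10723) = 33130*(156134298/10723) = 5172729292740/10723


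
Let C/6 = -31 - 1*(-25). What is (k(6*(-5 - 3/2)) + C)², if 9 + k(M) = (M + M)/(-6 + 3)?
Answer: 361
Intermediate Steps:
C = -36 (C = 6*(-31 - 1*(-25)) = 6*(-31 + 25) = 6*(-6) = -36)
k(M) = -9 - 2*M/3 (k(M) = -9 + (M + M)/(-6 + 3) = -9 + (2*M)/(-3) = -9 + (2*M)*(-⅓) = -9 - 2*M/3)
(k(6*(-5 - 3/2)) + C)² = ((-9 - 4*(-5 - 3/2)) - 36)² = ((-9 - 4*(-13)/2) - 36)² = ((-9 - ⅔*(-39)) - 36)² = ((-9 + 26) - 36)² = (17 - 36)² = (-19)² = 361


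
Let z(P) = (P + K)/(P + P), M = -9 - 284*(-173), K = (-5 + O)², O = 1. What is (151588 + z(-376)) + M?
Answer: 18866879/94 ≈ 2.0071e+5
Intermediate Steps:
K = 16 (K = (-5 + 1)² = (-4)² = 16)
M = 49123 (M = -9 + 49132 = 49123)
z(P) = (16 + P)/(2*P) (z(P) = (P + 16)/(P + P) = (16 + P)/((2*P)) = (16 + P)*(1/(2*P)) = (16 + P)/(2*P))
(151588 + z(-376)) + M = (151588 + (½)*(16 - 376)/(-376)) + 49123 = (151588 + (½)*(-1/376)*(-360)) + 49123 = (151588 + 45/94) + 49123 = 14249317/94 + 49123 = 18866879/94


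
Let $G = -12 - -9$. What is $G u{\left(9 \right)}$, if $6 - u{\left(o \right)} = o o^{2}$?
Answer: $2169$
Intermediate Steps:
$G = -3$ ($G = -12 + 9 = -3$)
$u{\left(o \right)} = 6 - o^{3}$ ($u{\left(o \right)} = 6 - o o^{2} = 6 - o^{3}$)
$G u{\left(9 \right)} = - 3 \left(6 - 9^{3}\right) = - 3 \left(6 - 729\right) = \left(-3\right) \left(-723\right) = 2169$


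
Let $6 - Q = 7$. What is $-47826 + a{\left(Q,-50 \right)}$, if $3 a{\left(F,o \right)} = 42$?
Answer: $-47812$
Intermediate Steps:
$Q = -1$ ($Q = 6 - 7 = -1$)
$a{\left(F,o \right)} = 14$ ($a{\left(F,o \right)} = \frac{1}{3} \cdot 42 = 14$)
$-47826 + a{\left(Q,-50 \right)} = -47826 + 14 = -47812$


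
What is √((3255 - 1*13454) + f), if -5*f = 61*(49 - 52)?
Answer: 2*I*√63515/5 ≈ 100.81*I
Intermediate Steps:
f = 183/5 (f = -61*(49 - 52)/5 = -61*(-3)/5 = -⅕*(-183) = 183/5 ≈ 36.600)
√((3255 - 1*13454) + f) = √((3255 - 1*13454) + 183/5) = √((3255 - 13454) + 183/5) = √(-10199 + 183/5) = √(-50812/5) = 2*I*√63515/5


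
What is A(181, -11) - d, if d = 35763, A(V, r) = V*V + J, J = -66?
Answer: -3068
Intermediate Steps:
A(V, r) = -66 + V² (A(V, r) = V*V - 66 = V² - 66 = -66 + V²)
A(181, -11) - d = (-66 + 181²) - 1*35763 = (-66 + 32761) - 35763 = 32695 - 35763 = -3068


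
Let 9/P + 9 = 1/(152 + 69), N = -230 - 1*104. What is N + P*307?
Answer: -1274615/1988 ≈ -641.15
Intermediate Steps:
N = -334 (N = -230 - 104 = -334)
P = -1989/1988 (P = 9/(-9 + 1/(152 + 69)) = 9/(-9 + 1/221) = 9/(-1988/221) = 9*(-221/1988) = -1989/1988 ≈ -1.0005)
N + P*307 = -334 - 1989/1988*307 = -334 - 610623/1988 = -1274615/1988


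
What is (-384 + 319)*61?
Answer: -3965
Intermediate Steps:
(-384 + 319)*61 = -65*61 = -3965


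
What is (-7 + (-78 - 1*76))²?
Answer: 25921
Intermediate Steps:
(-7 + (-78 - 1*76))² = (-7 + (-78 - 76))² = (-7 - 154)² = (-161)² = 25921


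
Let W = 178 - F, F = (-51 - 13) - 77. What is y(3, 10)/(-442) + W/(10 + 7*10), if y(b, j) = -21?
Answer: 71339/17680 ≈ 4.0350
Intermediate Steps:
F = -141 (F = -64 - 77 = -141)
W = 319 (W = 178 - 1*(-141) = 178 + 141 = 319)
y(3, 10)/(-442) + W/(10 + 7*10) = -21/(-442) + 319/(10 + 7*10) = -21*(-1/442) + 319/(10 + 70) = 21/442 + 319/80 = 71339/17680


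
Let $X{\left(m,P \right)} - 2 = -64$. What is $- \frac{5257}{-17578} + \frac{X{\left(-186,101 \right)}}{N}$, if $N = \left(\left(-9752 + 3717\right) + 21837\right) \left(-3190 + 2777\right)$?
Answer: $\frac{17154729959}{57359000314} \approx 0.29908$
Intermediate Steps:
$N = -6526226$ ($N = \left(-6035 + 21837\right) \left(-413\right) = 15802 \left(-413\right) = -6526226$)
$X{\left(m,P \right)} = -62$ ($X{\left(m,P \right)} = 2 - 64 = -62$)
$- \frac{5257}{-17578} + \frac{X{\left(-186,101 \right)}}{N} = - \frac{5257}{-17578} - \frac{62}{-6526226} = \left(-5257\right) \left(- \frac{1}{17578}\right) - - \frac{31}{3263113} = \frac{5257}{17578} + \frac{31}{3263113} = \frac{17154729959}{57359000314}$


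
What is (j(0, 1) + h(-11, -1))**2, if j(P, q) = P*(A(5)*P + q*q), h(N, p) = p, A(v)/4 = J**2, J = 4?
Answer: 1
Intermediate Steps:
A(v) = 64 (A(v) = 4*4**2 = 4*16 = 64)
j(P, q) = P*(q**2 + 64*P) (j(P, q) = P*(64*P + q*q) = P*(64*P + q**2) = P*(q**2 + 64*P))
(j(0, 1) + h(-11, -1))**2 = (0*(1**2 + 64*0) - 1)**2 = (0*(1 + 0) - 1)**2 = (0*1 - 1)**2 = (0 - 1)**2 = (-1)**2 = 1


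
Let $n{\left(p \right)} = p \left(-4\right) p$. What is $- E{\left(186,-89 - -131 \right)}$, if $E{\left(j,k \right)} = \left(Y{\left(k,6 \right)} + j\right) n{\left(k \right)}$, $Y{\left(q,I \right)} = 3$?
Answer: $1333584$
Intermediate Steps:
$n{\left(p \right)} = - 4 p^{2}$ ($n{\left(p \right)} = - 4 p p = - 4 p^{2}$)
$E{\left(j,k \right)} = - 4 k^{2} \left(3 + j\right)$ ($E{\left(j,k \right)} = \left(3 + j\right) \left(- 4 k^{2}\right) = - 4 k^{2} \left(3 + j\right)$)
$- E{\left(186,-89 - -131 \right)} = - 4 \left(-89 - -131\right)^{2} \left(-3 - 186\right) = - 4 \left(-89 + 131\right)^{2} \left(-3 - 186\right) = - 4 \cdot 42^{2} \left(-189\right) = - 4 \cdot 1764 \left(-189\right) = \left(-1\right) \left(-1333584\right) = 1333584$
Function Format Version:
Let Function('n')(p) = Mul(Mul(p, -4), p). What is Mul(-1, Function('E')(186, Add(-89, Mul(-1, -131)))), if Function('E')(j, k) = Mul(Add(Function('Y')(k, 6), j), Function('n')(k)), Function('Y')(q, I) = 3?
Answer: 1333584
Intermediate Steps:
Function('n')(p) = Mul(-4, Pow(p, 2)) (Function('n')(p) = Mul(Mul(-4, p), p) = Mul(-4, Pow(p, 2)))
Function('E')(j, k) = Mul(-4, Pow(k, 2), Add(3, j)) (Function('E')(j, k) = Mul(Add(3, j), Mul(-4, Pow(k, 2))) = Mul(-4, Pow(k, 2), Add(3, j)))
Mul(-1, Function('E')(186, Add(-89, Mul(-1, -131)))) = Mul(-1, Mul(4, Pow(Add(-89, Mul(-1, -131)), 2), Add(-3, Mul(-1, 186)))) = Mul(-1, Mul(4, Pow(Add(-89, 131), 2), Add(-3, -186))) = Mul(-1, Mul(4, Pow(42, 2), -189)) = Mul(-1, Mul(4, 1764, -189)) = Mul(-1, -1333584) = 1333584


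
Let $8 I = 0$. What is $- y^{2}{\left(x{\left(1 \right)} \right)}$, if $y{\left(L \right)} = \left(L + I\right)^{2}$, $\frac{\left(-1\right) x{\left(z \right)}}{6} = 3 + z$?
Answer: $-331776$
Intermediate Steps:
$I = 0$ ($I = \frac{1}{8} \cdot 0 = 0$)
$x{\left(z \right)} = -18 - 6 z$ ($x{\left(z \right)} = - 6 \left(3 + z\right) = -18 - 6 z$)
$y{\left(L \right)} = L^{2}$ ($y{\left(L \right)} = \left(L + 0\right)^{2} = L^{2}$)
$- y^{2}{\left(x{\left(1 \right)} \right)} = - \left(\left(-18 - 6\right)^{2}\right)^{2} = - \left(\left(-24\right)^{2}\right)^{2} = - 576^{2} = \left(-1\right) 331776 = -331776$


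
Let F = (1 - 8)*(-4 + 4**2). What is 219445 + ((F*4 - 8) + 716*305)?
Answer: 437481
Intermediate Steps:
F = -84 (F = -7*(-4 + 16) = -7*12 = -84)
219445 + ((F*4 - 8) + 716*305) = 219445 + ((-84*4 - 8) + 716*305) = 219445 + ((-336 - 8) + 218380) = 219445 + (-344 + 218380) = 219445 + 218036 = 437481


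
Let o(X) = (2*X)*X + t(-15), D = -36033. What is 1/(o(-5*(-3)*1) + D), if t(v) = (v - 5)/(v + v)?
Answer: -3/106747 ≈ -2.8104e-5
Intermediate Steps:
t(v) = (-5 + v)/(2*v) (t(v) = (-5 + v)/((2*v)) = (-5 + v)*(1/(2*v)) = (-5 + v)/(2*v))
o(X) = ⅔ + 2*X² (o(X) = (2*X)*X + (½)*(-5 - 15)/(-15) = 2*X² + (½)*(-1/15)*(-20) = 2*X² + ⅔ = ⅔ + 2*X²)
1/(o(-5*(-3)*1) + D) = 1/((⅔ + 2*(-5*(-3)*1)²) - 36033) = 1/((⅔ + 2*(15*1)²) - 36033) = 1/((⅔ + 2*15²) - 36033) = 1/((⅔ + 2*225) - 36033) = 1/((⅔ + 450) - 36033) = 1/(1352/3 - 36033) = 1/(-106747/3) = -3/106747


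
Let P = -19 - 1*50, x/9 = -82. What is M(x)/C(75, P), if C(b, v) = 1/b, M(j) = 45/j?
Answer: -375/82 ≈ -4.5732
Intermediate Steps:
x = -738 (x = 9*(-82) = -738)
P = -69 (P = -19 - 50 = -69)
M(x)/C(75, P) = (45/(-738))/(1/75) = (45*(-1/738))/(1/75) = -5/82*75 = -375/82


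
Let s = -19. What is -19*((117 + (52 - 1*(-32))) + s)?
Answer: -3458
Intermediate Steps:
-19*((117 + (52 - 1*(-32))) + s) = -19*((117 + (52 - 1*(-32))) - 19) = -19*((117 + (52 + 32)) - 19) = -19*((117 + 84) - 19) = -19*(201 - 19) = -19*182 = -3458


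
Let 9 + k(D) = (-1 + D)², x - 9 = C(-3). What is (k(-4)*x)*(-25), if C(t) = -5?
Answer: -1600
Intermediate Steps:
x = 4 (x = 9 - 5 = 4)
k(D) = -9 + (-1 + D)²
(k(-4)*x)*(-25) = ((-9 + (-1 - 4)²)*4)*(-25) = ((-9 + (-5)²)*4)*(-25) = ((-9 + 25)*4)*(-25) = (16*4)*(-25) = 64*(-25) = -1600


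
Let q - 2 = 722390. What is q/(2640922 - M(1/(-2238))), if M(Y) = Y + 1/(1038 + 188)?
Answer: 495522625224/1811532522881 ≈ 0.27354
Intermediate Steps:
q = 722392 (q = 2 + 722390 = 722392)
M(Y) = 1/1226 + Y (M(Y) = Y + 1/1226 = 1/1226 + Y)
q/(2640922 - M(1/(-2238))) = 722392/(2640922 - (1/1226 + 1/(-2238))) = 722392/(2640922 - (1/1226 - 1/2238)) = 722392/(2640922 - 1*253/685947) = 722392/(2640922 - 253/685947) = 722392/(1811532522881/685947) = 722392*(685947/1811532522881) = 495522625224/1811532522881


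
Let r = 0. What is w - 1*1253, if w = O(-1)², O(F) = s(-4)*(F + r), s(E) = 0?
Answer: -1253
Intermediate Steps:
O(F) = 0 (O(F) = 0*(F + 0) = 0*F = 0)
w = 0 (w = 0² = 0)
w - 1*1253 = 0 - 1*1253 = 0 - 1253 = -1253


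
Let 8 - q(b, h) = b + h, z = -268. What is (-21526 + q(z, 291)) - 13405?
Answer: -34946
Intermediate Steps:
q(b, h) = 8 - b - h (q(b, h) = 8 - (b + h) = 8 + (-b - h) = 8 - b - h)
(-21526 + q(z, 291)) - 13405 = (-21526 + (8 - 1*(-268) - 1*291)) - 13405 = (-21526 + (8 + 268 - 291)) - 13405 = (-21526 - 15) - 13405 = -21541 - 13405 = -34946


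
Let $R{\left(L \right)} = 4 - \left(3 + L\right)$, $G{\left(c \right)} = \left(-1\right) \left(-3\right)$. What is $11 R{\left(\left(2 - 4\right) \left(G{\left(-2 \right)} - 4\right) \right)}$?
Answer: $-11$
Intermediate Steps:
$G{\left(c \right)} = 3$
$R{\left(L \right)} = 1 - L$
$11 R{\left(\left(2 - 4\right) \left(G{\left(-2 \right)} - 4\right) \right)} = 11 \left(1 - \left(2 - 4\right) \left(3 - 4\right)\right) = 11 \left(1 - \left(-2\right) \left(-1\right)\right) = 11 \left(1 - 2\right) = 11 \left(-1\right) = -11$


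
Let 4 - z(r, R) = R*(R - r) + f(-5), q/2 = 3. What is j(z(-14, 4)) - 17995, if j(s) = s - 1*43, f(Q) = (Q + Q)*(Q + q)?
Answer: -18096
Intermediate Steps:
q = 6 (q = 2*3 = 6)
f(Q) = 2*Q*(6 + Q) (f(Q) = (Q + Q)*(Q + 6) = (2*Q)*(6 + Q) = 2*Q*(6 + Q))
z(r, R) = 14 - R*(R - r) (z(r, R) = 4 - (R*(R - r) + 2*(-5)*(6 - 5)) = 4 - (R*(R - r) + 2*(-5)*1) = 4 - (R*(R - r) - 10) = 4 - (-10 + R*(R - r)) = 4 + (10 - R*(R - r)) = 14 - R*(R - r))
j(s) = -43 + s (j(s) = s - 43 = -43 + s)
j(z(-14, 4)) - 17995 = (-43 + (14 - 1*4² + 4*(-14))) - 17995 = (-43 + (14 - 1*16 - 56)) - 17995 = (-43 + (14 - 16 - 56)) - 17995 = (-43 - 58) - 17995 = -101 - 17995 = -18096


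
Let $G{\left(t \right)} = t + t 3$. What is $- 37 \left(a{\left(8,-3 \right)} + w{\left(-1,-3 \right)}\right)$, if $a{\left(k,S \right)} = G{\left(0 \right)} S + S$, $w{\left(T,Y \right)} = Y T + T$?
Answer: $37$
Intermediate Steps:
$G{\left(t \right)} = 4 t$ ($G{\left(t \right)} = t + 3 t = 4 t$)
$w{\left(T,Y \right)} = T + T Y$ ($w{\left(T,Y \right)} = T Y + T = T + T Y$)
$a{\left(k,S \right)} = S$ ($a{\left(k,S \right)} = 4 \cdot 0 S + S = 0 S + S = 0 + S = S$)
$- 37 \left(a{\left(8,-3 \right)} + w{\left(-1,-3 \right)}\right) = - 37 \left(-3 - \left(1 - 3\right)\right) = - 37 \left(-3 - -2\right) = - 37 \left(-3 + 2\right) = \left(-37\right) \left(-1\right) = 37$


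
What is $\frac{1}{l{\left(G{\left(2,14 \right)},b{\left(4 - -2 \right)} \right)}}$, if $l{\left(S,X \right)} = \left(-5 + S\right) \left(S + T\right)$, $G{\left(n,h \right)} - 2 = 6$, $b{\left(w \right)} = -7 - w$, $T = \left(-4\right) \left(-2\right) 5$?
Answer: $\frac{1}{144} \approx 0.0069444$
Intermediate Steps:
$T = 40$ ($T = 8 \cdot 5 = 40$)
$G{\left(n,h \right)} = 8$ ($G{\left(n,h \right)} = 2 + 6 = 8$)
$l{\left(S,X \right)} = \left(-5 + S\right) \left(40 + S\right)$ ($l{\left(S,X \right)} = \left(-5 + S\right) \left(S + 40\right) = \left(-5 + S\right) \left(40 + S\right)$)
$\frac{1}{l{\left(G{\left(2,14 \right)},b{\left(4 - -2 \right)} \right)}} = \frac{1}{-200 + 8^{2} + 35 \cdot 8} = \frac{1}{-200 + 64 + 280} = \frac{1}{144}$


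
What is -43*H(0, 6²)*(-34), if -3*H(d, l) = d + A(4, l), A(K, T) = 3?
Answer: -1462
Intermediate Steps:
H(d, l) = -1 - d/3 (H(d, l) = -(d + 3)/3 = -(3 + d)/3 = -1 - d/3)
-43*H(0, 6²)*(-34) = -43*(-1 - ⅓*0)*(-34) = -43*(-1 + 0)*(-34) = -43*(-1)*(-34) = 43*(-34) = -1462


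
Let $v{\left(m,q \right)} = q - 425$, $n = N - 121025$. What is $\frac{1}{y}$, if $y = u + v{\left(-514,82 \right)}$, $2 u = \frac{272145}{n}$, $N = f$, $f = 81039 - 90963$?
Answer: $- \frac{261898}{90103159} \approx -0.0029066$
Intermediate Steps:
$f = -9924$ ($f = 81039 - 90963 = -9924$)
$N = -9924$
$n = -130949$ ($n = -9924 - 121025 = -130949$)
$v{\left(m,q \right)} = -425 + q$
$u = - \frac{272145}{261898}$ ($u = \frac{272145 \frac{1}{-130949}}{2} = \frac{272145 \left(- \frac{1}{130949}\right)}{2} = \frac{1}{2} \left(- \frac{272145}{130949}\right) = - \frac{272145}{261898} \approx -1.0391$)
$y = - \frac{90103159}{261898}$ ($y = - \frac{272145}{261898} + \left(-425 + 82\right) = - \frac{272145}{261898} - 343 = - \frac{90103159}{261898} \approx -344.04$)
$\frac{1}{y} = \frac{1}{- \frac{90103159}{261898}} = - \frac{261898}{90103159}$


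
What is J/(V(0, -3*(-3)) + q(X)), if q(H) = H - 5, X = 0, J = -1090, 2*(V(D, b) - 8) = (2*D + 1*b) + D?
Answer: -436/3 ≈ -145.33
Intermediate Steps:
V(D, b) = 8 + b/2 + 3*D/2 (V(D, b) = 8 + ((2*D + 1*b) + D)/2 = 8 + ((2*D + b) + D)/2 = 8 + ((b + 2*D) + D)/2 = 8 + (b + 3*D)/2 = 8 + (b/2 + 3*D/2) = 8 + b/2 + 3*D/2)
q(H) = -5 + H
J/(V(0, -3*(-3)) + q(X)) = -1090/((8 + (-3*(-3))/2 + (3/2)*0) + (-5 + 0)) = -1090/((8 + (½)*9 + 0) - 5) = -1090/((8 + 9/2 + 0) - 5) = -1090/(25/2 - 5) = -1090/15/2 = -1090*2/15 = -436/3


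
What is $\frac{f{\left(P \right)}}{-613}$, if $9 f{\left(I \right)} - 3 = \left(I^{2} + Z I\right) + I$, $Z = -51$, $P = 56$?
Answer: $- \frac{113}{1839} \approx -0.061446$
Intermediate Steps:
$f{\left(I \right)} = \frac{1}{3} - \frac{50 I}{9} + \frac{I^{2}}{9}$ ($f{\left(I \right)} = \frac{1}{3} + \frac{\left(I^{2} - 51 I\right) + I}{9} = \frac{1}{3} + \frac{I^{2} - 50 I}{9} = \frac{1}{3} + \left(- \frac{50 I}{9} + \frac{I^{2}}{9}\right) = \frac{1}{3} - \frac{50 I}{9} + \frac{I^{2}}{9}$)
$\frac{f{\left(P \right)}}{-613} = \frac{\frac{1}{3} - \frac{2800}{9} + \frac{56^{2}}{9}}{-613} = \left(\frac{1}{3} - \frac{2800}{9} + \frac{1}{9} \cdot 3136\right) \left(- \frac{1}{613}\right) = \left(\frac{1}{3} - \frac{2800}{9} + \frac{3136}{9}\right) \left(- \frac{1}{613}\right) = \frac{113}{3} \left(- \frac{1}{613}\right) = - \frac{113}{1839}$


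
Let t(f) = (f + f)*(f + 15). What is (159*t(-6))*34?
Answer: -583848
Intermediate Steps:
t(f) = 2*f*(15 + f) (t(f) = (2*f)*(15 + f) = 2*f*(15 + f))
(159*t(-6))*34 = (159*(2*(-6)*(15 - 6)))*34 = (159*(2*(-6)*9))*34 = (159*(-108))*34 = -17172*34 = -583848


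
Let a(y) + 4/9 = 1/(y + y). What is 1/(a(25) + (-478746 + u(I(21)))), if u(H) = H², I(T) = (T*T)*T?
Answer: 450/38379318559 ≈ 1.1725e-8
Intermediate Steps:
a(y) = -4/9 + 1/(2*y) (a(y) = -4/9 + 1/(y + y) = -4/9 + 1/(2*y))
I(T) = T³ (I(T) = T²*T = T³)
1/(a(25) + (-478746 + u(I(21)))) = 1/((1/18)*(9 - 8*25)/25 + (-478746 + (21³)²)) = 1/((1/18)*(1/25)*(9 - 200) + (-478746 + 9261²)) = 1/((1/18)*(1/25)*(-191) + (-478746 + 85766121)) = 1/(-191/450 + 85287375) = 1/(38379318559/450) = 450/38379318559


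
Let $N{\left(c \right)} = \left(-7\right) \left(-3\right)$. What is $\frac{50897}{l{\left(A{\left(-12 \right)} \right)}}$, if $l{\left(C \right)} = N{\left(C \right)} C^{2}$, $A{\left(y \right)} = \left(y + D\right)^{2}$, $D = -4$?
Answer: $\frac{7271}{196608} \approx 0.036982$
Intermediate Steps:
$N{\left(c \right)} = 21$
$A{\left(y \right)} = \left(-4 + y\right)^{2}$ ($A{\left(y \right)} = \left(y - 4\right)^{2} = \left(-4 + y\right)^{2}$)
$l{\left(C \right)} = 21 C^{2}$
$\frac{50897}{l{\left(A{\left(-12 \right)} \right)}} = \frac{50897}{21 \left(\left(-4 - 12\right)^{2}\right)^{2}} = \frac{50897}{21 \left(\left(-16\right)^{2}\right)^{2}} = \frac{50897}{21 \cdot 256^{2}} = \frac{50897}{21 \cdot 65536} = \frac{50897}{1376256} = 50897 \cdot \frac{1}{1376256} = \frac{7271}{196608}$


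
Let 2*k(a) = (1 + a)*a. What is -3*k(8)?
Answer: -108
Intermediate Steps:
k(a) = a*(1 + a)/2 (k(a) = ((1 + a)*a)/2 = (a*(1 + a))/2 = a*(1 + a)/2)
-3*k(8) = -3*8*(1 + 8)/2 = -3*8*9/2 = -3*36 = -108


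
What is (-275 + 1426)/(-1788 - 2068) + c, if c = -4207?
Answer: -16223343/3856 ≈ -4207.3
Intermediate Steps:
(-275 + 1426)/(-1788 - 2068) + c = (-275 + 1426)/(-1788 - 2068) - 4207 = 1151/(-3856) - 4207 = 1151*(-1/3856) - 4207 = -1151/3856 - 4207 = -16223343/3856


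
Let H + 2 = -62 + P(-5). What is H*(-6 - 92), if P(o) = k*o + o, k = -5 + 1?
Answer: 4802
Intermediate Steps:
k = -4
P(o) = -3*o (P(o) = -4*o + o = -3*o)
H = -49 (H = -2 + (-62 - 3*(-5)) = -2 + (-62 + 15) = -2 - 47 = -49)
H*(-6 - 92) = -49*(-6 - 92) = -49*(-98) = 4802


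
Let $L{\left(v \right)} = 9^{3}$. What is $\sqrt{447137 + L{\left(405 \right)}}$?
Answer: $\sqrt{447866} \approx 669.23$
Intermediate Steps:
$L{\left(v \right)} = 729$
$\sqrt{447137 + L{\left(405 \right)}} = \sqrt{447137 + 729} = \sqrt{447866}$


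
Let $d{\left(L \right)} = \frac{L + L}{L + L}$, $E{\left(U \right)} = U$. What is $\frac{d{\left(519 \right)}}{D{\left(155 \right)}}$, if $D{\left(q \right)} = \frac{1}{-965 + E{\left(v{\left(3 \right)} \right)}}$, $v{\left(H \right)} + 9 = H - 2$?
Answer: $-973$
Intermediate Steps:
$v{\left(H \right)} = -11 + H$ ($v{\left(H \right)} = -9 + \left(H - 2\right) = -9 + \left(-2 + H\right) = -11 + H$)
$D{\left(q \right)} = - \frac{1}{973}$ ($D{\left(q \right)} = \frac{1}{-965 + \left(-11 + 3\right)} = \frac{1}{-965 - 8} = \frac{1}{-973} = - \frac{1}{973}$)
$d{\left(L \right)} = 1$ ($d{\left(L \right)} = \frac{2 L}{2 L} = 2 L \frac{1}{2 L} = 1$)
$\frac{d{\left(519 \right)}}{D{\left(155 \right)}} = 1 \frac{1}{- \frac{1}{973}} = 1 \left(-973\right) = -973$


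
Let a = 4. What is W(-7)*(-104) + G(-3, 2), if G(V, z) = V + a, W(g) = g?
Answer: 729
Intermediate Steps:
G(V, z) = 4 + V (G(V, z) = V + 4 = 4 + V)
W(-7)*(-104) + G(-3, 2) = -7*(-104) + (4 - 3) = 728 + 1 = 729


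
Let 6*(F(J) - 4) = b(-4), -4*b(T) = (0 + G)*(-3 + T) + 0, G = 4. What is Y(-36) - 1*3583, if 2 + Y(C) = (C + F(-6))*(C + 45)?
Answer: -7725/2 ≈ -3862.5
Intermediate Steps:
b(T) = 3 - T (b(T) = -((0 + 4)*(-3 + T) + 0)/4 = -(4*(-3 + T) + 0)/4 = -((-12 + 4*T) + 0)/4 = -(-12 + 4*T)/4 = 3 - T)
F(J) = 31/6 (F(J) = 4 + (3 - 1*(-4))/6 = 4 + (3 + 4)/6 = 4 + (⅙)*7 = 4 + 7/6 = 31/6)
Y(C) = -2 + (45 + C)*(31/6 + C) (Y(C) = -2 + (C + 31/6)*(C + 45) = -2 + (31/6 + C)*(45 + C) = -2 + (45 + C)*(31/6 + C))
Y(-36) - 1*3583 = (461/2 + (-36)² + (301/6)*(-36)) - 1*3583 = (461/2 + 1296 - 1806) - 3583 = -559/2 - 3583 = -7725/2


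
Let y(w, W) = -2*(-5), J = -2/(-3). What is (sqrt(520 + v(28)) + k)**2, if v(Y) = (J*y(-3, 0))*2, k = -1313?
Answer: 5173507/3 - 105040*sqrt(3)/3 ≈ 1.6639e+6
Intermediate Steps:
J = 2/3 (J = -2*(-1/3) = 2/3 ≈ 0.66667)
y(w, W) = 10
v(Y) = 40/3 (v(Y) = ((2/3)*10)*2 = (20/3)*2 = 40/3)
(sqrt(520 + v(28)) + k)**2 = (sqrt(520 + 40/3) - 1313)**2 = (sqrt(1600/3) - 1313)**2 = (40*sqrt(3)/3 - 1313)**2 = (-1313 + 40*sqrt(3)/3)**2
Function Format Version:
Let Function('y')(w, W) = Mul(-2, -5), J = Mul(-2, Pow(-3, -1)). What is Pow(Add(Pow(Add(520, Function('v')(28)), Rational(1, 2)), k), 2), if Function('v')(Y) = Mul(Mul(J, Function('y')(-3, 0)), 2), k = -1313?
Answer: Add(Rational(5173507, 3), Mul(Rational(-105040, 3), Pow(3, Rational(1, 2)))) ≈ 1.6639e+6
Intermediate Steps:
J = Rational(2, 3) (J = Mul(-2, Rational(-1, 3)) = Rational(2, 3) ≈ 0.66667)
Function('y')(w, W) = 10
Function('v')(Y) = Rational(40, 3) (Function('v')(Y) = Mul(Mul(Rational(2, 3), 10), 2) = Mul(Rational(20, 3), 2) = Rational(40, 3))
Pow(Add(Pow(Add(520, Function('v')(28)), Rational(1, 2)), k), 2) = Pow(Add(Pow(Add(520, Rational(40, 3)), Rational(1, 2)), -1313), 2) = Pow(Add(Pow(Rational(1600, 3), Rational(1, 2)), -1313), 2) = Pow(Add(Mul(Rational(40, 3), Pow(3, Rational(1, 2))), -1313), 2) = Pow(Add(-1313, Mul(Rational(40, 3), Pow(3, Rational(1, 2)))), 2)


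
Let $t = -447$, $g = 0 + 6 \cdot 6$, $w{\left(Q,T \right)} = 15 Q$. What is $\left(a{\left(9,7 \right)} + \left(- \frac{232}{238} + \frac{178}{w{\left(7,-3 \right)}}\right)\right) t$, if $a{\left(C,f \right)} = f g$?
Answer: $- \frac{67214794}{595} \approx -1.1297 \cdot 10^{5}$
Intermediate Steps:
$g = 36$ ($g = 0 + 36 = 36$)
$a{\left(C,f \right)} = 36 f$ ($a{\left(C,f \right)} = f 36 = 36 f$)
$\left(a{\left(9,7 \right)} + \left(- \frac{232}{238} + \frac{178}{w{\left(7,-3 \right)}}\right)\right) t = \left(36 \cdot 7 + \left(- \frac{232}{238} + \frac{178}{15 \cdot 7}\right)\right) \left(-447\right) = \left(252 + \left(\left(-232\right) \frac{1}{238} + \frac{178}{105}\right)\right) \left(-447\right) = \left(252 + \left(- \frac{116}{119} + 178 \cdot \frac{1}{105}\right)\right) \left(-447\right) = \left(252 + \left(- \frac{116}{119} + \frac{178}{105}\right)\right) \left(-447\right) = \left(252 + \frac{1286}{1785}\right) \left(-447\right) = \frac{451106}{1785} \left(-447\right) = - \frac{67214794}{595}$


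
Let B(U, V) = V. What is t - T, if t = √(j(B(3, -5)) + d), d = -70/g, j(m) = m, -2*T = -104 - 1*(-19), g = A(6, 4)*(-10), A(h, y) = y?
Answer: -85/2 + I*√13/2 ≈ -42.5 + 1.8028*I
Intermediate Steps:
g = -40 (g = 4*(-10) = -40)
T = 85/2 (T = -(-104 - 1*(-19))/2 = -(-104 + 19)/2 = -½*(-85) = 85/2 ≈ 42.500)
d = 7/4 (d = -70/(-40) = -70*(-1/40) = 7/4 ≈ 1.7500)
t = I*√13/2 (t = √(-5 + 7/4) = √(-13/4) = I*√13/2 ≈ 1.8028*I)
t - T = I*√13/2 - 1*85/2 = I*√13/2 - 85/2 = -85/2 + I*√13/2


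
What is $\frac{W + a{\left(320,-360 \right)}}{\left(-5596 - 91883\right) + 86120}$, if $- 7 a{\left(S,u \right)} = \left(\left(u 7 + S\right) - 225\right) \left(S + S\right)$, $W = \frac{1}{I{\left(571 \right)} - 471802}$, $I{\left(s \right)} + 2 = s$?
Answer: $- \frac{104479087999}{5352735647} \approx -19.519$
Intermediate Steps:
$I{\left(s \right)} = -2 + s$
$W = - \frac{1}{471233}$ ($W = \frac{1}{\left(-2 + 571\right) - 471802} = \frac{1}{569 - 471802} = \frac{1}{-471233} = - \frac{1}{471233} \approx -2.1221 \cdot 10^{-6}$)
$a{\left(S,u \right)} = - \frac{2 S \left(-225 + S + 7 u\right)}{7}$ ($a{\left(S,u \right)} = - \frac{\left(\left(u 7 + S\right) - 225\right) \left(S + S\right)}{7} = - \frac{\left(\left(7 u + S\right) - 225\right) 2 S}{7} = - \frac{\left(\left(S + 7 u\right) - 225\right) 2 S}{7} = - \frac{\left(-225 + S + 7 u\right) 2 S}{7} = - \frac{2 S \left(-225 + S + 7 u\right)}{7}$)
$\frac{W + a{\left(320,-360 \right)}}{\left(-5596 - 91883\right) + 86120} = \frac{- \frac{1}{471233} + \frac{2}{7} \cdot 320 \left(225 - 320 - -2520\right)}{\left(-5596 - 91883\right) + 86120} = \frac{- \frac{1}{471233} + \frac{2}{7} \cdot 320 \left(225 - 320 + 2520\right)}{\left(-5596 - 91883\right) + 86120} = \frac{- \frac{1}{471233} + \frac{2}{7} \cdot 320 \cdot 2425}{-97479 + 86120} = \frac{- \frac{1}{471233} + \frac{1552000}{7}}{-11359} = \frac{104479087999}{471233} \left(- \frac{1}{11359}\right) = - \frac{104479087999}{5352735647}$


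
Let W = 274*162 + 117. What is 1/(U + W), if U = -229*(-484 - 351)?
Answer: 1/235720 ≈ 4.2423e-6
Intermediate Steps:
U = 191215 (U = -229*(-835) = 191215)
W = 44505 (W = 44388 + 117 = 44505)
1/(U + W) = 1/(191215 + 44505) = 1/235720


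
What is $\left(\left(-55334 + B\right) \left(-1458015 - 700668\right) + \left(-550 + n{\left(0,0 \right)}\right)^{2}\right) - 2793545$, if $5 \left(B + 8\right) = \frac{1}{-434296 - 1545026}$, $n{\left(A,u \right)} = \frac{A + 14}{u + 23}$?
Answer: $\frac{2855832137660584503}{23905510} \approx 1.1946 \cdot 10^{11}$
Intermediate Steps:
$n{\left(A,u \right)} = \frac{14 + A}{23 + u}$
$B = - \frac{79172881}{9896610}$ ($B = -8 + \frac{1}{5 \left(-434296 - 1545026\right)} = -8 + \frac{1}{5 \left(-1979322\right)} = -8 + \frac{1}{5} \left(- \frac{1}{1979322}\right) = -8 - \frac{1}{9896610} = - \frac{79172881}{9896610} \approx -8.0$)
$\left(\left(-55334 + B\right) \left(-1458015 - 700668\right) + \left(-550 + n{\left(0,0 \right)}\right)^{2}\right) - 2793545 = \left(\left(-55334 - \frac{79172881}{9896610}\right) \left(-1458015 - 700668\right) + \left(-550 + \frac{14 + 0}{23 + 0}\right)^{2}\right) - 2793545 = \left(\left(- \frac{547698190621}{9896610}\right) \left(-2158683\right) + \left(-550 + \frac{1}{23} \cdot 14\right)^{2}\right) - 2793545 = \left(\frac{5398661064951197}{45190} + \left(-550 + \frac{1}{23} \cdot 14\right)^{2}\right) - 2793545 = \left(\frac{5398661064951197}{45190} + \left(-550 + \frac{14}{23}\right)^{2}\right) - 2793545 = \left(\frac{5398661064951197}{45190} + \left(- \frac{12636}{23}\right)^{2}\right) - 2793545 = \left(\frac{5398661064951197}{45190} + \frac{159668496}{529}\right) - 2793545 = \frac{2855898918778517453}{23905510} - 2793545 = \frac{2855832137660584503}{23905510}$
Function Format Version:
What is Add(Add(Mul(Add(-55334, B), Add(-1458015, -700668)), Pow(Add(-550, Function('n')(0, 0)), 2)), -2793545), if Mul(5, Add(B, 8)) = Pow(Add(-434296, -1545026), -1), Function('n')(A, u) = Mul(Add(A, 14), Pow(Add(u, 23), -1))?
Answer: Rational(2855832137660584503, 23905510) ≈ 1.1946e+11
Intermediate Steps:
Function('n')(A, u) = Mul(Pow(Add(23, u), -1), Add(14, A)) (Function('n')(A, u) = Mul(Add(14, A), Pow(Add(23, u), -1)) = Mul(Pow(Add(23, u), -1), Add(14, A)))
B = Rational(-79172881, 9896610) (B = Add(-8, Mul(Rational(1, 5), Pow(Add(-434296, -1545026), -1))) = Add(-8, Mul(Rational(1, 5), Pow(-1979322, -1))) = Add(-8, Mul(Rational(1, 5), Rational(-1, 1979322))) = Add(-8, Rational(-1, 9896610)) = Rational(-79172881, 9896610) ≈ -8.0000)
Add(Add(Mul(Add(-55334, B), Add(-1458015, -700668)), Pow(Add(-550, Function('n')(0, 0)), 2)), -2793545) = Add(Add(Mul(Add(-55334, Rational(-79172881, 9896610)), Add(-1458015, -700668)), Pow(Add(-550, Mul(Pow(Add(23, 0), -1), Add(14, 0))), 2)), -2793545) = Add(Add(Mul(Rational(-547698190621, 9896610), -2158683), Pow(Add(-550, Mul(Pow(23, -1), 14)), 2)), -2793545) = Add(Add(Rational(5398661064951197, 45190), Pow(Add(-550, Mul(Rational(1, 23), 14)), 2)), -2793545) = Add(Add(Rational(5398661064951197, 45190), Pow(Add(-550, Rational(14, 23)), 2)), -2793545) = Add(Add(Rational(5398661064951197, 45190), Pow(Rational(-12636, 23), 2)), -2793545) = Add(Add(Rational(5398661064951197, 45190), Rational(159668496, 529)), -2793545) = Add(Rational(2855898918778517453, 23905510), -2793545) = Rational(2855832137660584503, 23905510)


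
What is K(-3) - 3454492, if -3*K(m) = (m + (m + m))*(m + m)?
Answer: -3454510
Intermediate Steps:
K(m) = -2*m² (K(m) = -(m + (m + m))*(m + m)/3 = -(m + 2*m)*2*m/3 = -3*m*2*m/3 = -2*m²)
K(-3) - 3454492 = -2*(-3)² - 3454492 = -2*9 - 3454492 = -18 - 3454492 = -3454510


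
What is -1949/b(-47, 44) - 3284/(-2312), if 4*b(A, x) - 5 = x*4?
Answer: -4357487/104618 ≈ -41.651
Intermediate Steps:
b(A, x) = 5/4 + x (b(A, x) = 5/4 + (x*4)/4 = 5/4 + (4*x)/4 = 5/4 + x)
-1949/b(-47, 44) - 3284/(-2312) = -1949/(5/4 + 44) - 3284/(-2312) = -1949/181/4 - 3284*(-1/2312) = -1949*4/181 + 821/578 = -7796/181 + 821/578 = -4357487/104618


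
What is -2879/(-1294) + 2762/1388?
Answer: 946260/224509 ≈ 4.2148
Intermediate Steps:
-2879/(-1294) + 2762/1388 = -2879*(-1/1294) + 2762*(1/1388) = 2879/1294 + 1381/694 = 946260/224509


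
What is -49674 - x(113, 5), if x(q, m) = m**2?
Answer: -49699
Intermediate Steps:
-49674 - x(113, 5) = -49674 - 1*5**2 = -49674 - 1*25 = -49674 - 25 = -49699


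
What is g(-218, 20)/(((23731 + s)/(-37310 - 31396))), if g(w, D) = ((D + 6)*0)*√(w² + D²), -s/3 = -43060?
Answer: 0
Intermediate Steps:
s = 129180 (s = -3*(-43060) = 129180)
g(w, D) = 0 (g(w, D) = ((6 + D)*0)*√(D² + w²) = 0*√(D² + w²) = 0)
g(-218, 20)/(((23731 + s)/(-37310 - 31396))) = 0/(((23731 + 129180)/(-37310 - 31396))) = 0/((152911/(-68706))) = 0/((152911*(-1/68706))) = 0/(-13901/6246) = 0*(-6246/13901) = 0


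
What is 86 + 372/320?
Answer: 6973/80 ≈ 87.162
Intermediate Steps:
86 + 372/320 = 86 + 372*(1/320) = 86 + 93/80 = 6973/80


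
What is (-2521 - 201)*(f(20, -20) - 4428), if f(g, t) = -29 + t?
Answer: 12186394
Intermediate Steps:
(-2521 - 201)*(f(20, -20) - 4428) = (-2521 - 201)*((-29 - 20) - 4428) = -2722*(-49 - 4428) = -2722*(-4477) = 12186394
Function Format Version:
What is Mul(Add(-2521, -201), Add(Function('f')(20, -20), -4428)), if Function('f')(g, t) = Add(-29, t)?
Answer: 12186394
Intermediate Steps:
Mul(Add(-2521, -201), Add(Function('f')(20, -20), -4428)) = Mul(Add(-2521, -201), Add(Add(-29, -20), -4428)) = Mul(-2722, Add(-49, -4428)) = Mul(-2722, -4477) = 12186394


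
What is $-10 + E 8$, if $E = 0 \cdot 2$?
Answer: $-10$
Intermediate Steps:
$E = 0$
$-10 + E 8 = -10 + 0 \cdot 8 = -10 + 0 = -10$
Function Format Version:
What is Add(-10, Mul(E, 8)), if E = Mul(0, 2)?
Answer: -10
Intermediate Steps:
E = 0
Add(-10, Mul(E, 8)) = Add(-10, Mul(0, 8)) = Add(-10, 0) = -10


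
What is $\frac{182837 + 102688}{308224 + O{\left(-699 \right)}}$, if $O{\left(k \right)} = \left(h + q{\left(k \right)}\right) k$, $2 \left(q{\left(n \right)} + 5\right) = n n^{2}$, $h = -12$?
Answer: $\frac{114210}{47746315483} \approx 2.392 \cdot 10^{-6}$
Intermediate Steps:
$q{\left(n \right)} = -5 + \frac{n^{3}}{2}$ ($q{\left(n \right)} = -5 + \frac{n n^{2}}{2} = -5 + \frac{n^{3}}{2}$)
$O{\left(k \right)} = k \left(-17 + \frac{k^{3}}{2}\right)$ ($O{\left(k \right)} = \left(-12 + \left(-5 + \frac{k^{3}}{2}\right)\right) k = \left(-17 + \frac{k^{3}}{2}\right) k = k \left(-17 + \frac{k^{3}}{2}\right)$)
$\frac{182837 + 102688}{308224 + O{\left(-699 \right)}} = \frac{182837 + 102688}{308224 + \frac{1}{2} \left(-699\right) \left(-34 + \left(-699\right)^{3}\right)} = \frac{285525}{308224 + \frac{1}{2} \left(-699\right) \left(-34 - 341532099\right)} = \frac{285525}{308224 + \frac{1}{2} \left(-699\right) \left(-341532133\right)} = \frac{285525}{308224 + \frac{238730960967}{2}} = \frac{285525}{\frac{238731577415}{2}} = 285525 \cdot \frac{2}{238731577415} = \frac{114210}{47746315483}$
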